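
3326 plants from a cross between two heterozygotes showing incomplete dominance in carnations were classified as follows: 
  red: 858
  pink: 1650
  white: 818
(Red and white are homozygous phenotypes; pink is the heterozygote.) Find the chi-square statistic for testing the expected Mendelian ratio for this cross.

With incomplete dominance, a heterozygote × heterozygote cross gives a 1:2:1 phenotypic ratio.
Total ratio parts = 4. Expected numbers out of 3326:
  red: 3326 × 1/4 = 831.5
  pink: 3326 × 2/4 = 1663
  white: 3326 × 1/4 = 831.5
χ² = Σ (O − E)² / E
  red: (858 − 831.5)² / 831.5 = 0.8446
  pink: (1650 − 1663)² / 1663 = 0.1016
  white: (818 − 831.5)² / 831.5 = 0.2192
χ² = 0.8446 + 0.1016 + 0.2192 = 1.1654 ≈ 1.165

1.165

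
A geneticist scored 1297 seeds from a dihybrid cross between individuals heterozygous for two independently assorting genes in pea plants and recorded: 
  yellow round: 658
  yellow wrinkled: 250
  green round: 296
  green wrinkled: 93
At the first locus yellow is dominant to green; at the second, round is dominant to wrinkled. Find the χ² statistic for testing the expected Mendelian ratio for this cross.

20.438

A dihybrid F₂ with independent assortment and complete dominance at both loci gives a 9:3:3:1 phenotypic ratio.
Under the 9:3:3:1 hypothesis (Σ ratio = 16, N = 1297):
  yellow round: 1297 × 9/16 = 729.5625
  yellow wrinkled: 1297 × 3/16 = 243.1875
  green round: 1297 × 3/16 = 243.1875
  green wrinkled: 1297 × 1/16 = 81.0625
χ² = Σ (O − E)² / E
  yellow round: (658 − 729.5625)² / 729.5625 = 7.0195
  yellow wrinkled: (250 − 243.1875)² / 243.1875 = 0.1908
  green round: (296 − 243.1875)² / 243.1875 = 11.4692
  green wrinkled: (93 − 81.0625)² / 81.0625 = 1.7580
χ² = 7.0195 + 0.1908 + 11.4692 + 1.7580 = 20.4375 ≈ 20.438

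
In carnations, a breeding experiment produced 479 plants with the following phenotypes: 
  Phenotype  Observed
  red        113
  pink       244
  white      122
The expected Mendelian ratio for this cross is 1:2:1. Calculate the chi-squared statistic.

Total ratio parts = 4. Expected numbers out of 479:
  red: 479 × 1/4 = 119.75
  pink: 479 × 2/4 = 239.5
  white: 479 × 1/4 = 119.75
χ² = Σ (O − E)² / E
  red: (113 − 119.75)² / 119.75 = 0.3805
  pink: (244 − 239.5)² / 239.5 = 0.0846
  white: (122 − 119.75)² / 119.75 = 0.0423
χ² = 0.3805 + 0.0846 + 0.0423 = 0.5074 ≈ 0.507

0.507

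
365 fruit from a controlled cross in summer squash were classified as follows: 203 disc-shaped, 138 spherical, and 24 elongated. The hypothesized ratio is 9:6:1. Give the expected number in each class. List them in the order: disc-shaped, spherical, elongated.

Under the 9:6:1 hypothesis (Σ ratio = 16, N = 365):
  disc-shaped: 365 × 9/16 = 205.3125
  spherical: 365 × 6/16 = 136.875
  elongated: 365 × 1/16 = 22.8125

205.3125, 136.875, 22.8125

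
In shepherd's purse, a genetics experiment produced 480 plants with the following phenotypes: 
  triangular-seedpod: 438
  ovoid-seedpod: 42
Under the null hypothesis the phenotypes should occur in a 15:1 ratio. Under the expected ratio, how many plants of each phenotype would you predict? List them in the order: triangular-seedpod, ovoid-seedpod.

450, 30

The 15:1 ratio has 16 parts, so with N = 480 the expected counts are:
  triangular-seedpod: 480 × 15/16 = 450
  ovoid-seedpod: 480 × 1/16 = 30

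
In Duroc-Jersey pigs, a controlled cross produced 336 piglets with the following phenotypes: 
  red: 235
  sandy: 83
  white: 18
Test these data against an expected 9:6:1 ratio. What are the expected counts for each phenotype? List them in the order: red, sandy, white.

Expected counts for N = 336 under a 9:6:1 ratio (total parts = 16):
  red: 336 × 9/16 = 189
  sandy: 336 × 6/16 = 126
  white: 336 × 1/16 = 21

189, 126, 21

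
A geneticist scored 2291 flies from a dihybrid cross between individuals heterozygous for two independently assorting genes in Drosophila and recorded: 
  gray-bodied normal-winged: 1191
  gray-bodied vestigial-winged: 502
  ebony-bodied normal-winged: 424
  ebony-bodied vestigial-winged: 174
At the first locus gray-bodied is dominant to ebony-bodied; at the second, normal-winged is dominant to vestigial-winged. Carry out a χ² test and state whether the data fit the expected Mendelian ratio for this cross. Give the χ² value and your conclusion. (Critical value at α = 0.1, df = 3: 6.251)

A dihybrid F₂ with independent assortment and complete dominance at both loci gives a 9:3:3:1 phenotypic ratio.
The 9:3:3:1 ratio has 16 parts, so with N = 2291 the expected counts are:
  gray-bodied normal-winged: 2291 × 9/16 = 1288.6875
  gray-bodied vestigial-winged: 2291 × 3/16 = 429.5625
  ebony-bodied normal-winged: 2291 × 3/16 = 429.5625
  ebony-bodied vestigial-winged: 2291 × 1/16 = 143.1875
χ² = Σ (O − E)² / E
  gray-bodied normal-winged: (1191 − 1288.6875)² / 1288.6875 = 7.4051
  gray-bodied vestigial-winged: (502 − 429.5625)² / 429.5625 = 12.2152
  ebony-bodied normal-winged: (424 − 429.5625)² / 429.5625 = 0.0720
  ebony-bodied vestigial-winged: (174 − 143.1875)² / 143.1875 = 6.6305
χ² = 7.4051 + 12.2152 + 0.0720 + 6.6305 = 26.3228 ≈ 26.323
Degrees of freedom = 4 − 1 = 3; critical value at α = 0.1 is 6.251.
Since 26.323 > 6.251, we reject the null hypothesis — the data do not fit the 9:3:3:1 ratio.

26.323; not consistent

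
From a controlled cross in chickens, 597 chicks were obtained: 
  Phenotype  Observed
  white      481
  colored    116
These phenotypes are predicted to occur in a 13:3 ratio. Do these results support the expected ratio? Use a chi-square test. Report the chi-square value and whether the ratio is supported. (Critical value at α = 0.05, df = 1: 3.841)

0.181; consistent

The 13:3 ratio has 16 parts, so with N = 597 the expected counts are:
  white: 597 × 13/16 = 485.0625
  colored: 597 × 3/16 = 111.9375
χ² = Σ (O − E)² / E
  white: (481 − 485.0625)² / 485.0625 = 0.0340
  colored: (116 − 111.9375)² / 111.9375 = 0.1474
χ² = 0.0340 + 0.1474 = 0.1814 ≈ 0.181
Degrees of freedom = 2 − 1 = 1; critical value at α = 0.05 is 3.841.
Since 0.181 < 3.841, we fail to reject the null hypothesis — the data are consistent with the 13:3 ratio.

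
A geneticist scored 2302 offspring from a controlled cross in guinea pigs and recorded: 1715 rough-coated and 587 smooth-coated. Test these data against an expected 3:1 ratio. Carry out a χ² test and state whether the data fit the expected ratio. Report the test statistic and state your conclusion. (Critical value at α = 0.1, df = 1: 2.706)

0.306; consistent

Total ratio parts = 4. Expected numbers out of 2302:
  rough-coated: 2302 × 3/4 = 1726.5
  smooth-coated: 2302 × 1/4 = 575.5
χ² = Σ (O − E)² / E
  rough-coated: (1715 − 1726.5)² / 1726.5 = 0.0766
  smooth-coated: (587 − 575.5)² / 575.5 = 0.2298
χ² = 0.0766 + 0.2298 = 0.3064 ≈ 0.306
Degrees of freedom = 2 − 1 = 1; critical value at α = 0.1 is 2.706.
Since 0.306 < 2.706, we fail to reject the null hypothesis — the data are consistent with the 3:1 ratio.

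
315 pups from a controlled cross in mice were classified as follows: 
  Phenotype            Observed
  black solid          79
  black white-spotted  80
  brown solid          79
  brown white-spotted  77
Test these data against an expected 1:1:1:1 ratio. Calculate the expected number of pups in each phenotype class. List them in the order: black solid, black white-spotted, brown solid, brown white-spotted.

Total ratio parts = 4. Expected numbers out of 315:
  black solid: 315 × 1/4 = 78.75
  black white-spotted: 315 × 1/4 = 78.75
  brown solid: 315 × 1/4 = 78.75
  brown white-spotted: 315 × 1/4 = 78.75

78.75, 78.75, 78.75, 78.75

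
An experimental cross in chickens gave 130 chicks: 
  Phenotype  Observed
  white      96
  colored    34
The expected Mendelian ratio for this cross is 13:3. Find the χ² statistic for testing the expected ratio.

4.678

Under the 13:3 hypothesis (Σ ratio = 16, N = 130):
  white: 130 × 13/16 = 105.625
  colored: 130 × 3/16 = 24.375
χ² = Σ (O − E)² / E
  white: (96 − 105.625)² / 105.625 = 0.8771
  colored: (34 − 24.375)² / 24.375 = 3.8006
χ² = 0.8771 + 3.8006 = 4.6777 ≈ 4.678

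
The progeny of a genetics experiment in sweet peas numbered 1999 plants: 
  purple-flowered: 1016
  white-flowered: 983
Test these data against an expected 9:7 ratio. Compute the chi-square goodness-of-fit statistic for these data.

Under the 9:7 hypothesis (Σ ratio = 16, N = 1999):
  purple-flowered: 1999 × 9/16 = 1124.4375
  white-flowered: 1999 × 7/16 = 874.5625
χ² = Σ (O − E)² / E
  purple-flowered: (1016 − 1124.4375)² / 1124.4375 = 10.4574
  white-flowered: (983 − 874.5625)² / 874.5625 = 13.4452
χ² = 10.4574 + 13.4452 = 23.9026 ≈ 23.903

23.903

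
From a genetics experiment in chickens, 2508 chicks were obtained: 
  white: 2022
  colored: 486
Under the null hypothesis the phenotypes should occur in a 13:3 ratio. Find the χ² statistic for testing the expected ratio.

0.649

The 13:3 ratio has 16 parts, so with N = 2508 the expected counts are:
  white: 2508 × 13/16 = 2037.75
  colored: 2508 × 3/16 = 470.25
χ² = Σ (O − E)² / E
  white: (2022 − 2037.75)² / 2037.75 = 0.1217
  colored: (486 − 470.25)² / 470.25 = 0.5275
χ² = 0.1217 + 0.5275 = 0.6492 ≈ 0.649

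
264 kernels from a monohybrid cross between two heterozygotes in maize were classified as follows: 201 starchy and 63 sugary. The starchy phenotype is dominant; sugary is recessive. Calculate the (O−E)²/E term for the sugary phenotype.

For a monohybrid cross between heterozygotes with complete dominance, the expected phenotypic ratio is 3:1.
The 3:1 ratio has 4 parts, so with N = 264 the expected counts are:
  starchy: 264 × 3/4 = 198
  sugary: 264 × 1/4 = 66
Contribution of sugary: (63 − 66)² / 66 = 0.1364

0.136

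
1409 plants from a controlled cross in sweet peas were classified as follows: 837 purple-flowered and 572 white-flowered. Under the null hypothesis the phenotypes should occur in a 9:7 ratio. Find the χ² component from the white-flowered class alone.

3.203

The 9:7 ratio has 16 parts, so with N = 1409 the expected counts are:
  purple-flowered: 1409 × 9/16 = 792.5625
  white-flowered: 1409 × 7/16 = 616.4375
Contribution of white-flowered: (572 − 616.4375)² / 616.4375 = 3.2034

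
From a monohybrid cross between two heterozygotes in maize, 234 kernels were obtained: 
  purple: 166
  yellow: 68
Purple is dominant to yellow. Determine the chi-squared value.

2.057

For a monohybrid cross between heterozygotes with complete dominance, the expected phenotypic ratio is 3:1.
The 3:1 ratio has 4 parts, so with N = 234 the expected counts are:
  purple: 234 × 3/4 = 175.5
  yellow: 234 × 1/4 = 58.5
χ² = Σ (O − E)² / E
  purple: (166 − 175.5)² / 175.5 = 0.5142
  yellow: (68 − 58.5)² / 58.5 = 1.5427
χ² = 0.5142 + 1.5427 = 2.0569 ≈ 2.057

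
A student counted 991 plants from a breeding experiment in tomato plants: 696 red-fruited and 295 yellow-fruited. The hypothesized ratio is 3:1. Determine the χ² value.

Total ratio parts = 4. Expected numbers out of 991:
  red-fruited: 991 × 3/4 = 743.25
  yellow-fruited: 991 × 1/4 = 247.75
χ² = Σ (O − E)² / E
  red-fruited: (696 − 743.25)² / 743.25 = 3.0038
  yellow-fruited: (295 − 247.75)² / 247.75 = 9.0114
χ² = 3.0038 + 9.0114 = 12.0152 ≈ 12.015

12.015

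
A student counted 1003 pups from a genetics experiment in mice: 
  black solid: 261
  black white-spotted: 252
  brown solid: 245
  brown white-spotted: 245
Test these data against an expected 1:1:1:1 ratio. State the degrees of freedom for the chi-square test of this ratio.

3

A goodness-of-fit test with 4 phenotype classes has df = 4 − 1 = 3.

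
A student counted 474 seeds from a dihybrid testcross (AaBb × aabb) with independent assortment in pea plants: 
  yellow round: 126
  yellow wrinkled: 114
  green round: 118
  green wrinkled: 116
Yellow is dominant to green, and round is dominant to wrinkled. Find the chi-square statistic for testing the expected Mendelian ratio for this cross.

0.700

A dihybrid testcross with independent assortment gives a 1:1:1:1 ratio.
Under the 1:1:1:1 hypothesis (Σ ratio = 4, N = 474):
  yellow round: 474 × 1/4 = 118.5
  yellow wrinkled: 474 × 1/4 = 118.5
  green round: 474 × 1/4 = 118.5
  green wrinkled: 474 × 1/4 = 118.5
χ² = Σ (O − E)² / E
  yellow round: (126 − 118.5)² / 118.5 = 0.4747
  yellow wrinkled: (114 − 118.5)² / 118.5 = 0.1709
  green round: (118 − 118.5)² / 118.5 = 0.0021
  green wrinkled: (116 − 118.5)² / 118.5 = 0.0527
χ² = 0.4747 + 0.1709 + 0.0021 + 0.0527 = 0.7004 ≈ 0.700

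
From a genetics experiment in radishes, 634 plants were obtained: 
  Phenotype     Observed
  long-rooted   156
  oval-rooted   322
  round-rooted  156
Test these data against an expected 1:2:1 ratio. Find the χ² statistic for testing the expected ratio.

Total ratio parts = 4. Expected numbers out of 634:
  long-rooted: 634 × 1/4 = 158.5
  oval-rooted: 634 × 2/4 = 317
  round-rooted: 634 × 1/4 = 158.5
χ² = Σ (O − E)² / E
  long-rooted: (156 − 158.5)² / 158.5 = 0.0394
  oval-rooted: (322 − 317)² / 317 = 0.0789
  round-rooted: (156 − 158.5)² / 158.5 = 0.0394
χ² = 0.0394 + 0.0789 + 0.0394 = 0.1577 ≈ 0.158

0.158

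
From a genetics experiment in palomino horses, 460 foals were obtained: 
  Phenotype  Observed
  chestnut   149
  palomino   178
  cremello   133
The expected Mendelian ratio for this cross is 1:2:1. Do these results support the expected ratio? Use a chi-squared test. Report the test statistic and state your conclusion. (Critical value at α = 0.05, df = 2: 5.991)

Under the 1:2:1 hypothesis (Σ ratio = 4, N = 460):
  chestnut: 460 × 1/4 = 115
  palomino: 460 × 2/4 = 230
  cremello: 460 × 1/4 = 115
χ² = Σ (O − E)² / E
  chestnut: (149 − 115)² / 115 = 10.0522
  palomino: (178 − 230)² / 230 = 11.7565
  cremello: (133 − 115)² / 115 = 2.8174
χ² = 10.0522 + 11.7565 + 2.8174 = 24.6261 ≈ 24.626
Degrees of freedom = 3 − 1 = 2; critical value at α = 0.05 is 5.991.
Since 24.626 > 5.991, we reject the null hypothesis — the data do not fit the 1:2:1 ratio.

24.626; not consistent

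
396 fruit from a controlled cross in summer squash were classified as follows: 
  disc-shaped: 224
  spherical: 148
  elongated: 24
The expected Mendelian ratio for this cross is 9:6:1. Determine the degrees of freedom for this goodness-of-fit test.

2

A goodness-of-fit test with 3 phenotype classes has df = 3 − 1 = 2.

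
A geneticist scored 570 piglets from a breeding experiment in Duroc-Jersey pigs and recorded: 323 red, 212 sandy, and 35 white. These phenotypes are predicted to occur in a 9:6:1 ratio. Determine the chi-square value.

0.043

Expected counts for N = 570 under a 9:6:1 ratio (total parts = 16):
  red: 570 × 9/16 = 320.625
  sandy: 570 × 6/16 = 213.75
  white: 570 × 1/16 = 35.625
χ² = Σ (O − E)² / E
  red: (323 − 320.625)² / 320.625 = 0.0176
  sandy: (212 − 213.75)² / 213.75 = 0.0143
  white: (35 − 35.625)² / 35.625 = 0.0110
χ² = 0.0176 + 0.0143 + 0.0110 = 0.0429 ≈ 0.043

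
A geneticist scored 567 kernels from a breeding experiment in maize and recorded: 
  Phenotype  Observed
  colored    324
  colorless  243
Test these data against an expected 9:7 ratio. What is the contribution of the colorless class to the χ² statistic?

The 9:7 ratio has 16 parts, so with N = 567 the expected counts are:
  colored: 567 × 9/16 = 318.9375
  colorless: 567 × 7/16 = 248.0625
Contribution of colorless: (243 − 248.0625)² / 248.0625 = 0.1033

0.103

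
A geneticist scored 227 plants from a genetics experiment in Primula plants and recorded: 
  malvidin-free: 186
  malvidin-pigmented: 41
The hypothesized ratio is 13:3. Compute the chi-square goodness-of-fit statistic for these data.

0.071

The 13:3 ratio has 16 parts, so with N = 227 the expected counts are:
  malvidin-free: 227 × 13/16 = 184.4375
  malvidin-pigmented: 227 × 3/16 = 42.5625
χ² = Σ (O − E)² / E
  malvidin-free: (186 − 184.4375)² / 184.4375 = 0.0132
  malvidin-pigmented: (41 − 42.5625)² / 42.5625 = 0.0574
χ² = 0.0132 + 0.0574 = 0.0706 ≈ 0.071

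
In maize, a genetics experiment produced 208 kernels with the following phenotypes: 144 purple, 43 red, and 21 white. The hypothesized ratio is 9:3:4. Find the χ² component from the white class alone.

18.481

Total ratio parts = 16. Expected numbers out of 208:
  purple: 208 × 9/16 = 117
  red: 208 × 3/16 = 39
  white: 208 × 4/16 = 52
Contribution of white: (21 − 52)² / 52 = 18.4808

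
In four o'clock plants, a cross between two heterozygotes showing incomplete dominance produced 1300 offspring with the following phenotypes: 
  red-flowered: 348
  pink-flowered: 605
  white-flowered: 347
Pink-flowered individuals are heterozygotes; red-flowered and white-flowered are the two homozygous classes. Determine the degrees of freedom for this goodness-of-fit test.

With incomplete dominance, a heterozygote × heterozygote cross gives a 1:2:1 phenotypic ratio.
A goodness-of-fit test with 3 phenotype classes has df = 3 − 1 = 2.

2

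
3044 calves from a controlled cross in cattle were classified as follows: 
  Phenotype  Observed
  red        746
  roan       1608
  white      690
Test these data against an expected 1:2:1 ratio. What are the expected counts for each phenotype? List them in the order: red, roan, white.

Expected counts for N = 3044 under a 1:2:1 ratio (total parts = 4):
  red: 3044 × 1/4 = 761
  roan: 3044 × 2/4 = 1522
  white: 3044 × 1/4 = 761

761, 1522, 761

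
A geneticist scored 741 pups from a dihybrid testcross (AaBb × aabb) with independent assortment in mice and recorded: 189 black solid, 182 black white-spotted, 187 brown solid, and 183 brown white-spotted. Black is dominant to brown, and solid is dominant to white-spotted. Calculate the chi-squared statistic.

A dihybrid testcross with independent assortment gives a 1:1:1:1 ratio.
The 1:1:1:1 ratio has 4 parts, so with N = 741 the expected counts are:
  black solid: 741 × 1/4 = 185.25
  black white-spotted: 741 × 1/4 = 185.25
  brown solid: 741 × 1/4 = 185.25
  brown white-spotted: 741 × 1/4 = 185.25
χ² = Σ (O − E)² / E
  black solid: (189 − 185.25)² / 185.25 = 0.0759
  black white-spotted: (182 − 185.25)² / 185.25 = 0.0570
  brown solid: (187 − 185.25)² / 185.25 = 0.0165
  brown white-spotted: (183 − 185.25)² / 185.25 = 0.0273
χ² = 0.0759 + 0.0570 + 0.0165 + 0.0273 = 0.1767 ≈ 0.177

0.177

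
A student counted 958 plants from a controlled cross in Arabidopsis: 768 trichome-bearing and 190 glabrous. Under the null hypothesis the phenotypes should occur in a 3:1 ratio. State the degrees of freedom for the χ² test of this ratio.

A goodness-of-fit test with 2 phenotype classes has df = 2 − 1 = 1.

1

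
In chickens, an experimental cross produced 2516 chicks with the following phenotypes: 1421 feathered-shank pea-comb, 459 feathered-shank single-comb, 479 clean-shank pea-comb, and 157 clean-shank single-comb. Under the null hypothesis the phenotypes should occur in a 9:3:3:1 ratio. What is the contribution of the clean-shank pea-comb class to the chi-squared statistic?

Total ratio parts = 16. Expected numbers out of 2516:
  feathered-shank pea-comb: 2516 × 9/16 = 1415.25
  feathered-shank single-comb: 2516 × 3/16 = 471.75
  clean-shank pea-comb: 2516 × 3/16 = 471.75
  clean-shank single-comb: 2516 × 1/16 = 157.25
Contribution of clean-shank pea-comb: (479 − 471.75)² / 471.75 = 0.1114

0.111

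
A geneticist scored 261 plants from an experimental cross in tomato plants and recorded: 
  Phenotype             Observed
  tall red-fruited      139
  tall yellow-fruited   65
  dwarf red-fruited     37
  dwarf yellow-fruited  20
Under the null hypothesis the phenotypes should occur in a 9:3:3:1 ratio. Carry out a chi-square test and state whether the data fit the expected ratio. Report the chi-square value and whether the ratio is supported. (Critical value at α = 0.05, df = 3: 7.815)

Under the 9:3:3:1 hypothesis (Σ ratio = 16, N = 261):
  tall red-fruited: 261 × 9/16 = 146.8125
  tall yellow-fruited: 261 × 3/16 = 48.9375
  dwarf red-fruited: 261 × 3/16 = 48.9375
  dwarf yellow-fruited: 261 × 1/16 = 16.3125
χ² = Σ (O − E)² / E
  tall red-fruited: (139 − 146.8125)² / 146.8125 = 0.4157
  tall yellow-fruited: (65 − 48.9375)² / 48.9375 = 5.2721
  dwarf red-fruited: (37 − 48.9375)² / 48.9375 = 2.9120
  dwarf yellow-fruited: (20 − 16.3125)² / 16.3125 = 0.8336
χ² = 0.4157 + 5.2721 + 2.9120 + 0.8336 = 9.4334 ≈ 9.433
Degrees of freedom = 4 − 1 = 3; critical value at α = 0.05 is 7.815.
Since 9.433 > 7.815, we reject the null hypothesis — the data do not fit the 9:3:3:1 ratio.

9.433; not consistent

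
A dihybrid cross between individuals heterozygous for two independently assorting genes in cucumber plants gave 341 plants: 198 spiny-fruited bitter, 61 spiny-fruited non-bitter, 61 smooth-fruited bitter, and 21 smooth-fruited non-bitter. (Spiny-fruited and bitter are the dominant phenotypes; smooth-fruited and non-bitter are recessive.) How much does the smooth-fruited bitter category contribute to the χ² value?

A dihybrid F₂ with independent assortment and complete dominance at both loci gives a 9:3:3:1 phenotypic ratio.
Expected counts for N = 341 under a 9:3:3:1 ratio (total parts = 16):
  spiny-fruited bitter: 341 × 9/16 = 191.8125
  spiny-fruited non-bitter: 341 × 3/16 = 63.9375
  smooth-fruited bitter: 341 × 3/16 = 63.9375
  smooth-fruited non-bitter: 341 × 1/16 = 21.3125
Contribution of smooth-fruited bitter: (61 − 63.9375)² / 63.9375 = 0.1350

0.135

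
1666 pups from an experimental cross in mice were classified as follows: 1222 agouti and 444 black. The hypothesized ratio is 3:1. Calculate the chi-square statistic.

2.421

Total ratio parts = 4. Expected numbers out of 1666:
  agouti: 1666 × 3/4 = 1249.5
  black: 1666 × 1/4 = 416.5
χ² = Σ (O − E)² / E
  agouti: (1222 − 1249.5)² / 1249.5 = 0.6052
  black: (444 − 416.5)² / 416.5 = 1.8157
χ² = 0.6052 + 1.8157 = 2.4209 ≈ 2.421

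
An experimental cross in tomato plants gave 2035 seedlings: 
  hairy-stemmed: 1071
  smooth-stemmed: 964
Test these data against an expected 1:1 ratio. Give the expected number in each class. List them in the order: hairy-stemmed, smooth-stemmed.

Expected counts for N = 2035 under a 1:1 ratio (total parts = 2):
  hairy-stemmed: 2035 × 1/2 = 1017.5
  smooth-stemmed: 2035 × 1/2 = 1017.5

1017.5, 1017.5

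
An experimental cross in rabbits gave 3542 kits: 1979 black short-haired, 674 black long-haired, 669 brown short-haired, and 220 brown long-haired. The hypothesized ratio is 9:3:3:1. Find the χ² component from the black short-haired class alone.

0.090

Expected counts for N = 3542 under a 9:3:3:1 ratio (total parts = 16):
  black short-haired: 3542 × 9/16 = 1992.375
  black long-haired: 3542 × 3/16 = 664.125
  brown short-haired: 3542 × 3/16 = 664.125
  brown long-haired: 3542 × 1/16 = 221.375
Contribution of black short-haired: (1979 − 1992.375)² / 1992.375 = 0.0898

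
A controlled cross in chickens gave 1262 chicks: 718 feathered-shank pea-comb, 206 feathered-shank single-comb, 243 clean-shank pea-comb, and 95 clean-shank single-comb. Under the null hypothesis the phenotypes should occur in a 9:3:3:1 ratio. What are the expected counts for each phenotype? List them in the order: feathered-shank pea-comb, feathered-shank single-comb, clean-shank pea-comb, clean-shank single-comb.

Under the 9:3:3:1 hypothesis (Σ ratio = 16, N = 1262):
  feathered-shank pea-comb: 1262 × 9/16 = 709.875
  feathered-shank single-comb: 1262 × 3/16 = 236.625
  clean-shank pea-comb: 1262 × 3/16 = 236.625
  clean-shank single-comb: 1262 × 1/16 = 78.875

709.875, 236.625, 236.625, 78.875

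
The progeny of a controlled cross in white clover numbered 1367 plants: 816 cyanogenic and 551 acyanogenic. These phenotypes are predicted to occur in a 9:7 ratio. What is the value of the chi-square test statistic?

Total ratio parts = 16. Expected numbers out of 1367:
  cyanogenic: 1367 × 9/16 = 768.9375
  acyanogenic: 1367 × 7/16 = 598.0625
χ² = Σ (O − E)² / E
  cyanogenic: (816 − 768.9375)² / 768.9375 = 2.8804
  acyanogenic: (551 − 598.0625)² / 598.0625 = 3.7034
χ² = 2.8804 + 3.7034 = 6.5838 ≈ 6.584

6.584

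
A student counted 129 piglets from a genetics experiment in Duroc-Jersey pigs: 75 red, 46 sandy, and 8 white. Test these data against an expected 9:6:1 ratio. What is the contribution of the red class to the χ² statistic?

0.082

Total ratio parts = 16. Expected numbers out of 129:
  red: 129 × 9/16 = 72.5625
  sandy: 129 × 6/16 = 48.375
  white: 129 × 1/16 = 8.0625
Contribution of red: (75 − 72.5625)² / 72.5625 = 0.0819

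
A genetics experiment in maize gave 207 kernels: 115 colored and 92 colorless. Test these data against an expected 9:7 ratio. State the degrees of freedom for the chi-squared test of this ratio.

A goodness-of-fit test with 2 phenotype classes has df = 2 − 1 = 1.

1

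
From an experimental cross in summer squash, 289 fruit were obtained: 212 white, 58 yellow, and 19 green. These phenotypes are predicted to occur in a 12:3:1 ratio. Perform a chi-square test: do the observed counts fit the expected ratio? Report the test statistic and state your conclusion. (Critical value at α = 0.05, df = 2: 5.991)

Total ratio parts = 16. Expected numbers out of 289:
  white: 289 × 12/16 = 216.75
  yellow: 289 × 3/16 = 54.1875
  green: 289 × 1/16 = 18.0625
χ² = Σ (O − E)² / E
  white: (212 − 216.75)² / 216.75 = 0.1041
  yellow: (58 − 54.1875)² / 54.1875 = 0.2682
  green: (19 − 18.0625)² / 18.0625 = 0.0487
χ² = 0.1041 + 0.2682 + 0.0487 = 0.421
Degrees of freedom = 3 − 1 = 2; critical value at α = 0.05 is 5.991.
Since 0.421 < 5.991, we fail to reject the null hypothesis — the data are consistent with the 12:3:1 ratio.

0.421; consistent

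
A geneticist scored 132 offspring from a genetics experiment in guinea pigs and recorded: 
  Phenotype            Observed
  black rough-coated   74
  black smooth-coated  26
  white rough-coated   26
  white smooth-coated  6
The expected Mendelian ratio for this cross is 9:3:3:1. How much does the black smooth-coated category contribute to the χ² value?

The 9:3:3:1 ratio has 16 parts, so with N = 132 the expected counts are:
  black rough-coated: 132 × 9/16 = 74.25
  black smooth-coated: 132 × 3/16 = 24.75
  white rough-coated: 132 × 3/16 = 24.75
  white smooth-coated: 132 × 1/16 = 8.25
Contribution of black smooth-coated: (26 − 24.75)² / 24.75 = 0.0631

0.063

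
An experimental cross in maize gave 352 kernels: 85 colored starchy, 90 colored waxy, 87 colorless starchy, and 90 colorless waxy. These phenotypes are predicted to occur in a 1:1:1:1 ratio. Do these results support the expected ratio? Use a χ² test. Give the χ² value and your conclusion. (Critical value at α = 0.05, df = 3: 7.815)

0.205; consistent

The 1:1:1:1 ratio has 4 parts, so with N = 352 the expected counts are:
  colored starchy: 352 × 1/4 = 88
  colored waxy: 352 × 1/4 = 88
  colorless starchy: 352 × 1/4 = 88
  colorless waxy: 352 × 1/4 = 88
χ² = Σ (O − E)² / E
  colored starchy: (85 − 88)² / 88 = 0.1023
  colored waxy: (90 − 88)² / 88 = 0.0455
  colorless starchy: (87 − 88)² / 88 = 0.0114
  colorless waxy: (90 − 88)² / 88 = 0.0455
χ² = 0.1023 + 0.0455 + 0.0114 + 0.0455 = 0.2047 ≈ 0.205
Degrees of freedom = 4 − 1 = 3; critical value at α = 0.05 is 7.815.
Since 0.205 < 7.815, we fail to reject the null hypothesis — the data are consistent with the 1:1:1:1 ratio.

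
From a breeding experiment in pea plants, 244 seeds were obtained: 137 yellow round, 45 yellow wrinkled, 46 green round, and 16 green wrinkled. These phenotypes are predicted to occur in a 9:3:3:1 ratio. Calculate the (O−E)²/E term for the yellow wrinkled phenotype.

Total ratio parts = 16. Expected numbers out of 244:
  yellow round: 244 × 9/16 = 137.25
  yellow wrinkled: 244 × 3/16 = 45.75
  green round: 244 × 3/16 = 45.75
  green wrinkled: 244 × 1/16 = 15.25
Contribution of yellow wrinkled: (45 − 45.75)² / 45.75 = 0.0123

0.012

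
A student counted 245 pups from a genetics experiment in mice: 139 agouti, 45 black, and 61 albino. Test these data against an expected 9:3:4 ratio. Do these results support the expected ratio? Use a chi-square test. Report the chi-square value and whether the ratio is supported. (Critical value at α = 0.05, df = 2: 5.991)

0.030; consistent

Under the 9:3:4 hypothesis (Σ ratio = 16, N = 245):
  agouti: 245 × 9/16 = 137.8125
  black: 245 × 3/16 = 45.9375
  albino: 245 × 4/16 = 61.25
χ² = Σ (O − E)² / E
  agouti: (139 − 137.8125)² / 137.8125 = 0.0102
  black: (45 − 45.9375)² / 45.9375 = 0.0191
  albino: (61 − 61.25)² / 61.25 = 0.0010
χ² = 0.0102 + 0.0191 + 0.0010 = 0.0303 ≈ 0.030
Degrees of freedom = 3 − 1 = 2; critical value at α = 0.05 is 5.991.
Since 0.030 < 5.991, we fail to reject the null hypothesis — the data are consistent with the 9:3:4 ratio.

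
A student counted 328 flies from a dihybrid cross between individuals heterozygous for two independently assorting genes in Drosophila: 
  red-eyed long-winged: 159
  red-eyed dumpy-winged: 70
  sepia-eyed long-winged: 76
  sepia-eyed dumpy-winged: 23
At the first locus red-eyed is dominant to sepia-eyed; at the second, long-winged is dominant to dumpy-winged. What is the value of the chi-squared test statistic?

A dihybrid F₂ with independent assortment and complete dominance at both loci gives a 9:3:3:1 phenotypic ratio.
The 9:3:3:1 ratio has 16 parts, so with N = 328 the expected counts are:
  red-eyed long-winged: 328 × 9/16 = 184.5
  red-eyed dumpy-winged: 328 × 3/16 = 61.5
  sepia-eyed long-winged: 328 × 3/16 = 61.5
  sepia-eyed dumpy-winged: 328 × 1/16 = 20.5
χ² = Σ (O − E)² / E
  red-eyed long-winged: (159 − 184.5)² / 184.5 = 3.5244
  red-eyed dumpy-winged: (70 − 61.5)² / 61.5 = 1.1748
  sepia-eyed long-winged: (76 − 61.5)² / 61.5 = 3.4187
  sepia-eyed dumpy-winged: (23 − 20.5)² / 20.5 = 0.3049
χ² = 3.5244 + 1.1748 + 3.4187 + 0.3049 = 8.4228 ≈ 8.423

8.423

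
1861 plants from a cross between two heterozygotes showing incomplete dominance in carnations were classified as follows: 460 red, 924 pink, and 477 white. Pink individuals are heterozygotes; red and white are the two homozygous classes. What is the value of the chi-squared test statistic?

0.401

With incomplete dominance, a heterozygote × heterozygote cross gives a 1:2:1 phenotypic ratio.
Total ratio parts = 4. Expected numbers out of 1861:
  red: 1861 × 1/4 = 465.25
  pink: 1861 × 2/4 = 930.5
  white: 1861 × 1/4 = 465.25
χ² = Σ (O − E)² / E
  red: (460 − 465.25)² / 465.25 = 0.0592
  pink: (924 − 930.5)² / 930.5 = 0.0454
  white: (477 − 465.25)² / 465.25 = 0.2967
χ² = 0.0592 + 0.0454 + 0.2967 = 0.4013 ≈ 0.401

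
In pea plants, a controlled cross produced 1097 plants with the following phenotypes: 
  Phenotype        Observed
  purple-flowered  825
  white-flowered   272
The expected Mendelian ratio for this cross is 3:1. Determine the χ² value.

0.025

Under the 3:1 hypothesis (Σ ratio = 4, N = 1097):
  purple-flowered: 1097 × 3/4 = 822.75
  white-flowered: 1097 × 1/4 = 274.25
χ² = Σ (O − E)² / E
  purple-flowered: (825 − 822.75)² / 822.75 = 0.0062
  white-flowered: (272 − 274.25)² / 274.25 = 0.0185
χ² = 0.0062 + 0.0185 = 0.0247 ≈ 0.025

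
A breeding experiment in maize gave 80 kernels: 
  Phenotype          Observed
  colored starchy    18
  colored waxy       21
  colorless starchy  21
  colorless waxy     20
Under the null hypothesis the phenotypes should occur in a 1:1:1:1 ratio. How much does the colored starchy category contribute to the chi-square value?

Expected counts for N = 80 under a 1:1:1:1 ratio (total parts = 4):
  colored starchy: 80 × 1/4 = 20
  colored waxy: 80 × 1/4 = 20
  colorless starchy: 80 × 1/4 = 20
  colorless waxy: 80 × 1/4 = 20
Contribution of colored starchy: (18 − 20)² / 20 = 0.2000

0.200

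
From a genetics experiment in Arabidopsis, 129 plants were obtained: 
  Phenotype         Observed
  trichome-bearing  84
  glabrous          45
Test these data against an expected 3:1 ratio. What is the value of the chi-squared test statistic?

The 3:1 ratio has 4 parts, so with N = 129 the expected counts are:
  trichome-bearing: 129 × 3/4 = 96.75
  glabrous: 129 × 1/4 = 32.25
χ² = Σ (O − E)² / E
  trichome-bearing: (84 − 96.75)² / 96.75 = 1.6802
  glabrous: (45 − 32.25)² / 32.25 = 5.0407
χ² = 1.6802 + 5.0407 = 6.7209 ≈ 6.721

6.721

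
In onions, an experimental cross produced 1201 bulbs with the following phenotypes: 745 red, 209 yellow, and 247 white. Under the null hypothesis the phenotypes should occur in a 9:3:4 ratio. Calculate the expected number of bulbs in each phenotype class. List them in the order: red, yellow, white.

The 9:3:4 ratio has 16 parts, so with N = 1201 the expected counts are:
  red: 1201 × 9/16 = 675.5625
  yellow: 1201 × 3/16 = 225.1875
  white: 1201 × 4/16 = 300.25

675.5625, 225.1875, 300.25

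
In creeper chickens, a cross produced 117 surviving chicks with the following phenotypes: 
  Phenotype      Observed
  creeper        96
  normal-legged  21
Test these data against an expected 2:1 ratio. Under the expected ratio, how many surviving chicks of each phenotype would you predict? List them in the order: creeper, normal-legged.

78, 39

Expected counts for N = 117 under a 2:1 ratio (total parts = 3):
  creeper: 117 × 2/3 = 78
  normal-legged: 117 × 1/3 = 39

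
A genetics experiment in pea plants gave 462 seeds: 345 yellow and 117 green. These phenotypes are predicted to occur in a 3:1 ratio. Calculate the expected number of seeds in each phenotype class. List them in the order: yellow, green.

346.5, 115.5

Total ratio parts = 4. Expected numbers out of 462:
  yellow: 462 × 3/4 = 346.5
  green: 462 × 1/4 = 115.5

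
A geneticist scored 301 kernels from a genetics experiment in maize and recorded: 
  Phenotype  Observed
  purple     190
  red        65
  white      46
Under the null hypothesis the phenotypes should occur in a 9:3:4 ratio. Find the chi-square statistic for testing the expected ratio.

15.196

Total ratio parts = 16. Expected numbers out of 301:
  purple: 301 × 9/16 = 169.3125
  red: 301 × 3/16 = 56.4375
  white: 301 × 4/16 = 75.25
χ² = Σ (O − E)² / E
  purple: (190 − 169.3125)² / 169.3125 = 2.5277
  red: (65 − 56.4375)² / 56.4375 = 1.2991
  white: (46 − 75.25)² / 75.25 = 11.3696
χ² = 2.5277 + 1.2991 + 11.3696 = 15.1964 ≈ 15.196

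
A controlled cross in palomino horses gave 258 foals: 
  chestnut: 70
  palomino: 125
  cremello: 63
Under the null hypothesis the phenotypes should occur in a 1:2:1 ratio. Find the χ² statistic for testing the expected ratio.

0.628

Expected counts for N = 258 under a 1:2:1 ratio (total parts = 4):
  chestnut: 258 × 1/4 = 64.5
  palomino: 258 × 2/4 = 129
  cremello: 258 × 1/4 = 64.5
χ² = Σ (O − E)² / E
  chestnut: (70 − 64.5)² / 64.5 = 0.4690
  palomino: (125 − 129)² / 129 = 0.1240
  cremello: (63 − 64.5)² / 64.5 = 0.0349
χ² = 0.4690 + 0.1240 + 0.0349 = 0.6279 ≈ 0.628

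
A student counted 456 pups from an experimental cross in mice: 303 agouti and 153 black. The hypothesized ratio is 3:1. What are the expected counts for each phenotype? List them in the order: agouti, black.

Total ratio parts = 4. Expected numbers out of 456:
  agouti: 456 × 3/4 = 342
  black: 456 × 1/4 = 114

342, 114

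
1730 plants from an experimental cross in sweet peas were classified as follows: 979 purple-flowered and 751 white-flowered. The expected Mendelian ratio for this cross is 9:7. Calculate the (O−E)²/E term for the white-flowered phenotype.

Expected counts for N = 1730 under a 9:7 ratio (total parts = 16):
  purple-flowered: 1730 × 9/16 = 973.125
  white-flowered: 1730 × 7/16 = 756.875
Contribution of white-flowered: (751 − 756.875)² / 756.875 = 0.0456

0.046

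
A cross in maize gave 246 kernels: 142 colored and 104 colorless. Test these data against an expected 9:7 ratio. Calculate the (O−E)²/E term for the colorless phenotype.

Under the 9:7 hypothesis (Σ ratio = 16, N = 246):
  colored: 246 × 9/16 = 138.375
  colorless: 246 × 7/16 = 107.625
Contribution of colorless: (104 − 107.625)² / 107.625 = 0.1221

0.122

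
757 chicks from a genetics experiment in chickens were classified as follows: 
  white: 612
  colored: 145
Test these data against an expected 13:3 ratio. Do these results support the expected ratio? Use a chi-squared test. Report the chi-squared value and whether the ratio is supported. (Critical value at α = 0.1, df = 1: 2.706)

Under the 13:3 hypothesis (Σ ratio = 16, N = 757):
  white: 757 × 13/16 = 615.0625
  colored: 757 × 3/16 = 141.9375
χ² = Σ (O − E)² / E
  white: (612 − 615.0625)² / 615.0625 = 0.0152
  colored: (145 − 141.9375)² / 141.9375 = 0.0661
χ² = 0.0152 + 0.0661 = 0.0813 ≈ 0.081
Degrees of freedom = 2 − 1 = 1; critical value at α = 0.1 is 2.706.
Since 0.081 < 2.706, we fail to reject the null hypothesis — the data are consistent with the 13:3 ratio.

0.081; consistent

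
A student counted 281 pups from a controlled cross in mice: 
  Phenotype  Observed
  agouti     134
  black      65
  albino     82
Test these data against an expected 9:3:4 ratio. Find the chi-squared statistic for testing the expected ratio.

8.506

Expected counts for N = 281 under a 9:3:4 ratio (total parts = 16):
  agouti: 281 × 9/16 = 158.0625
  black: 281 × 3/16 = 52.6875
  albino: 281 × 4/16 = 70.25
χ² = Σ (O − E)² / E
  agouti: (134 − 158.0625)² / 158.0625 = 3.6631
  black: (65 − 52.6875)² / 52.6875 = 2.8773
  albino: (82 − 70.25)² / 70.25 = 1.9653
χ² = 3.6631 + 2.8773 + 1.9653 = 8.5057 ≈ 8.506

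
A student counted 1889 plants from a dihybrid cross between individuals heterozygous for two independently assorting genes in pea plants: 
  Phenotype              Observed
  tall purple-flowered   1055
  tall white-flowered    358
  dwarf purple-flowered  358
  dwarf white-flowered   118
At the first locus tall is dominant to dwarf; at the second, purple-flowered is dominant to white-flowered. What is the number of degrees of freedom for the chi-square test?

A dihybrid F₂ with independent assortment and complete dominance at both loci gives a 9:3:3:1 phenotypic ratio.
A goodness-of-fit test with 4 phenotype classes has df = 4 − 1 = 3.

3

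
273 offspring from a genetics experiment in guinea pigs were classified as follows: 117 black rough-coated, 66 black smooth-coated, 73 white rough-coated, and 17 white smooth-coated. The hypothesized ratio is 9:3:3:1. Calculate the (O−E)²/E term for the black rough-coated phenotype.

8.705

Expected counts for N = 273 under a 9:3:3:1 ratio (total parts = 16):
  black rough-coated: 273 × 9/16 = 153.5625
  black smooth-coated: 273 × 3/16 = 51.1875
  white rough-coated: 273 × 3/16 = 51.1875
  white smooth-coated: 273 × 1/16 = 17.0625
Contribution of black rough-coated: (117 − 153.5625)² / 153.5625 = 8.7054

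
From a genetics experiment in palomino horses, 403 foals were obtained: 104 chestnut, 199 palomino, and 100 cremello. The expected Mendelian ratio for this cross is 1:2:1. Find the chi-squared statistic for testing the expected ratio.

Expected counts for N = 403 under a 1:2:1 ratio (total parts = 4):
  chestnut: 403 × 1/4 = 100.75
  palomino: 403 × 2/4 = 201.5
  cremello: 403 × 1/4 = 100.75
χ² = Σ (O − E)² / E
  chestnut: (104 − 100.75)² / 100.75 = 0.1048
  palomino: (199 − 201.5)² / 201.5 = 0.0310
  cremello: (100 − 100.75)² / 100.75 = 0.0056
χ² = 0.1048 + 0.0310 + 0.0056 = 0.1414 ≈ 0.141

0.141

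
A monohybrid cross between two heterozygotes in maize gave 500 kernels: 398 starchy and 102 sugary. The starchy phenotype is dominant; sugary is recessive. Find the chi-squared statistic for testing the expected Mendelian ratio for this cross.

For a monohybrid cross between heterozygotes with complete dominance, the expected phenotypic ratio is 3:1.
Expected counts for N = 500 under a 3:1 ratio (total parts = 4):
  starchy: 500 × 3/4 = 375
  sugary: 500 × 1/4 = 125
χ² = Σ (O − E)² / E
  starchy: (398 − 375)² / 375 = 1.4107
  sugary: (102 − 125)² / 125 = 4.2320
χ² = 1.4107 + 4.2320 = 5.6427 ≈ 5.643

5.643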